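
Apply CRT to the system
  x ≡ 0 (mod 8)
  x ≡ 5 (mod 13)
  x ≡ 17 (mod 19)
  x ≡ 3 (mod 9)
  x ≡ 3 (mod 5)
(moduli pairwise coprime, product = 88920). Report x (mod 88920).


Product of moduli M = 8 · 13 · 19 · 9 · 5 = 88920.
Merge one congruence at a time:
  Start: x ≡ 0 (mod 8).
  Combine with x ≡ 5 (mod 13); new modulus lcm = 104.
    Write x = 0 + 8·t and substitute into x ≡ 5 (mod 13): 8·t ≡ 5 − 0 = 5 (mod 13).
    The inverse of 8 mod 13 is 5 (since 8·5 = 40 = 3·13 + 1), so t ≡ 5·5 = 25 ≡ 12 (mod 13).
    Then x = 0 + 8·12 = 96, valid modulo lcm(8, 13) = 104: x ≡ 96 (mod 104).
  Combine with x ≡ 17 (mod 19); new modulus lcm = 1976.
    Write x = 96 + 104·t and substitute into x ≡ 17 (mod 19): 104·t ≡ 17 − 96 = -79 (mod 19).
    Reduce coefficients mod 19: 9·t ≡ 16 (mod 19).
    The inverse of 9 mod 19 is 17 (since 9·17 = 153 = 8·19 + 1), so t ≡ 17·16 = 272 ≡ 6 (mod 19).
    Then x = 96 + 104·6 = 720, valid modulo lcm(104, 19) = 1976: x ≡ 720 (mod 1976).
  Combine with x ≡ 3 (mod 9); new modulus lcm = 17784.
    Write x = 720 + 1976·t and substitute into x ≡ 3 (mod 9): 1976·t ≡ 3 − 720 = -717 (mod 9).
    Reduce coefficients mod 9: 5·t ≡ 3 (mod 9).
    The inverse of 5 mod 9 is 2 (since 5·2 = 10 = 1·9 + 1), so t ≡ 2·3 = 6 ≡ 6 (mod 9).
    Then x = 720 + 1976·6 = 12576, valid modulo lcm(1976, 9) = 17784: x ≡ 12576 (mod 17784).
  Combine with x ≡ 3 (mod 5); new modulus lcm = 88920.
    Write x = 12576 + 17784·t and substitute into x ≡ 3 (mod 5): 17784·t ≡ 3 − 12576 = -12573 (mod 5).
    Reduce coefficients mod 5: 4·t ≡ 2 (mod 5).
    The inverse of 4 mod 5 is 4 (since 4·4 = 16 = 3·5 + 1), so t ≡ 4·2 = 8 ≡ 3 (mod 5).
    Then x = 12576 + 17784·3 = 65928, valid modulo lcm(17784, 5) = 88920: x ≡ 65928 (mod 88920).
Verify against each original: 65928 mod 8 = 0, 65928 mod 13 = 5, 65928 mod 19 = 17, 65928 mod 9 = 3, 65928 mod 5 = 3.

x ≡ 65928 (mod 88920).


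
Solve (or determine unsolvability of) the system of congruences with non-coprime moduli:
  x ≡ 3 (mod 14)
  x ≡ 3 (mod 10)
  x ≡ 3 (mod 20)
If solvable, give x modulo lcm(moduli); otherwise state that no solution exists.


Moduli 14, 10, 20 are not pairwise coprime, so CRT works modulo lcm(m_i) when all pairwise compatibility conditions hold.
Pairwise compatibility: gcd(m_i, m_j) must divide a_i - a_j for every pair.
Merge one congruence at a time:
  Start: x ≡ 3 (mod 14).
  Combine with x ≡ 3 (mod 10): gcd(14, 10) = 2; 3 - 3 = 0, which IS divisible by 2, so compatible.
    Write x = 3 + 14·t and substitute into x ≡ 3 (mod 10): 14·t ≡ 3 − 3 = 0 (mod 10).
    Divide the congruence (and modulus) by g = 2: 7·t ≡ 0 (mod 5).
    Reduce coefficients mod 5: 2·t ≡ 0 (mod 5).
    The inverse of 2 mod 5 is 3 (since 2·3 = 6 = 1·5 + 1), so t ≡ 3·0 = 0 ≡ 0 (mod 5).
    Then x = 3 + 14·0 = 3, valid modulo lcm(14, 10) = 70: x ≡ 3 (mod 70).
  Combine with x ≡ 3 (mod 20): gcd(70, 20) = 10; 3 - 3 = 0, which IS divisible by 10, so compatible.
    Write x = 3 + 70·t and substitute into x ≡ 3 (mod 20): 70·t ≡ 3 − 3 = 0 (mod 20).
    Divide the congruence (and modulus) by g = 10: 7·t ≡ 0 (mod 2).
    Reduce coefficients mod 2: 1·t ≡ 0 (mod 2).
    So t ≡ 0 (mod 2).
    Then x = 3 + 70·0 = 3, valid modulo lcm(70, 20) = 140: x ≡ 3 (mod 140).
Verify: 3 mod 14 = 3, 3 mod 10 = 3, 3 mod 20 = 3.

x ≡ 3 (mod 140).


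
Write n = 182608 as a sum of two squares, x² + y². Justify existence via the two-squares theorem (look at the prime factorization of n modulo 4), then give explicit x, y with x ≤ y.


Step 1: Factor n = 182608 = 2^4 · 101 · 113.
Step 2: Check the mod-4 condition on each prime factor: 2 = 2 (special); 101 ≡ 1 (mod 4), exponent 1; 113 ≡ 1 (mod 4), exponent 1.
All primes ≡ 3 (mod 4) appear to even exponent (or don't appear), so by the two-squares theorem n IS expressible as a sum of two squares.
Step 3: Build a representation. Group n = k² · m with k = 4 and m = 101 · 113 = 11413 (a product of primes ≡ 1 (mod 4)); a representation of m scales to one of n via (k·x)² + (k·y)² = k²(x² + y²). Each prime p ≡ 1 (mod 4) is itself a sum of two squares; find a² by testing p − a² for a perfect square:
  101: 101 − 1² = 100 = 10² ⇒ 101 = 1² + 10².
  113: 113 − 1² = 112, 113 − 2² = 109, 113 − 3² = 104, 113 − 4² = 97, 113 − 5² = 88, 113 − 6² = 77, 113 − 7² = 64 = 8² ⇒ 113 = 7² + 8².
  Combine using the Brahmagupta–Fibonacci identity (a² + b²)(c² + d²) = (ac − bd)² + (ad + bc)² = (ac + bd)² + (ad − bc)²:
  101 · 113 = 11413: from (1² + 10²)(7² + 8²), take (1·7 − 10·8, 1·8 + 10·7) = (7 − 80, 8 + 70) = (-73, 78); dropping signs (only squares matter) gives (73, 78); check 73² + 78² = 5329 + 6084 = 11413 ✓.
  Scale by k = 4: (4·73, 4·78) = (292, 312).
Step 4: Order so x ≤ y and verify: 292² + 312² = 85264 + 97344 = 182608 = n. ✓

n = 182608 = 292² + 312² (one valid representation with x ≤ y).


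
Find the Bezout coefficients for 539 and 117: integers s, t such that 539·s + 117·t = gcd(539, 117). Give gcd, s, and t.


Euclidean algorithm on (539, 117) — divide until remainder is 0:
  539 = 4 · 117 + 71
  117 = 1 · 71 + 46
  71 = 1 · 46 + 25
  46 = 1 · 25 + 21
  25 = 1 · 21 + 4
  21 = 5 · 4 + 1
  4 = 4 · 1 + 0
gcd(539, 117) = 1.
Track Bezout coefficients alongside the remainders: start with r₀ = 539 = a·1 + b·0 (s = 1, t = 0) and r₁ = 117 = a·0 + b·1 (s = 0, t = 1); each new remainder r_{k+1} = r_{k-1} − q_k·r_k inherits s_{k+1} = s_{k-1} − q_k·s_k, t_{k+1} = t_{k-1} − q_k·t_k, so r_k = a·s_k + b·t_k at every step:
  q = 4: r = 71, s = 1 − 4·0 = 1, t = 0 − 4·1 = -4  (check: 539·1 + 117·(-4) = 71)
  q = 1: r = 46, s = 0 − 1·1 = -1, t = 1 − 1·(-4) = 5  (check: 539·(-1) + 117·5 = 46)
  q = 1: r = 25, s = 1 − 1·(-1) = 2, t = -4 − 1·5 = -9  (check: 539·2 + 117·(-9) = 25)
  q = 1: r = 21, s = -1 − 1·2 = -3, t = 5 − 1·(-9) = 14  (check: 539·(-3) + 117·14 = 21)
  q = 1: r = 4, s = 2 − 1·(-3) = 5, t = -9 − 1·14 = -23  (check: 539·5 + 117·(-23) = 4)
  q = 5: r = 1, s = -3 − 5·5 = -28, t = 14 − 5·(-23) = 129  (check: 539·(-28) + 117·129 = 1)
The row with r = 1 (the gcd) gives the Bezout coefficients s = -28, t = 129.
Result: 539 · (-28) + 117 · (129) = 1.

gcd(539, 117) = 1; s = -28, t = 129 (check: 539·(-28) + 117·129 = 1).


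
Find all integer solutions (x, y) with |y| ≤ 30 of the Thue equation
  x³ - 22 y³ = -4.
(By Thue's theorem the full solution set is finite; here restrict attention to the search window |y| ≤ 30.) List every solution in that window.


The equation is x³ - 22y³ = -4. For fixed y, x³ = 22·y³ − 4, so a solution requires the RHS to be a perfect cube.
Strategy: iterate y from -30 to 30, compute RHS = 22·y³ − 4, and check whether it is a (positive or negative) perfect cube.
Check small values of y:
  y = 0: RHS = -4 is not a perfect cube.
  y = 1: RHS = 18 is not a perfect cube.
  y = -1: RHS = -26 is not a perfect cube.
  y = 2: RHS = 172 is not a perfect cube.
  y = -2: RHS = -180 is not a perfect cube.
  y = 3: RHS = 590 is not a perfect cube.
  y = -3: RHS = -598 is not a perfect cube.
Continuing the search up to |y| = 30 finds no solutions either.
No (x, y) in the scanned range satisfies the equation.

No integer solutions with |y| ≤ 30.


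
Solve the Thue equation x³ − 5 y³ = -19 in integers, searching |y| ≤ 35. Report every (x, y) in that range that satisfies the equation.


The equation is x³ - 5y³ = -19. For fixed y, x³ = 5·y³ − 19, so a solution requires the RHS to be a perfect cube.
Strategy: iterate y from -35 to 35, compute RHS = 5·y³ − 19, and check whether it is a (positive or negative) perfect cube.
Check small values of y:
  y = 0: RHS = -19 is not a perfect cube.
  y = 1: RHS = -14 is not a perfect cube.
  y = -1: RHS = -24 is not a perfect cube.
  y = 2: RHS = 21 is not a perfect cube.
  y = -2: RHS = -59 is not a perfect cube.
  y = 3: RHS = 116 is not a perfect cube.
  y = -3: RHS = -154 is not a perfect cube.
Continuing the search up to |y| = 35 finds no solutions either.
No (x, y) in the scanned range satisfies the equation.

No integer solutions with |y| ≤ 35.


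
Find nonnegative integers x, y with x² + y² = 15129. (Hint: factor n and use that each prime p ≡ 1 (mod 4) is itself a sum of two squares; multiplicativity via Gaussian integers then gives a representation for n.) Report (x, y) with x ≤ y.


Step 1: Factor n = 15129 = 3^2 · 41^2.
Step 2: Check the mod-4 condition on each prime factor: 3 ≡ 3 (mod 4), exponent 2 (must be even); 41 ≡ 1 (mod 4), exponent 2.
All primes ≡ 3 (mod 4) appear to even exponent (or don't appear), so by the two-squares theorem n IS expressible as a sum of two squares.
Step 3: Build a representation. Group n = k² · m with k = 3 and m = 41 · 41 = 1681 (a product of primes ≡ 1 (mod 4)); a representation of m scales to one of n via (k·x)² + (k·y)² = k²(x² + y²). Each prime p ≡ 1 (mod 4) is itself a sum of two squares; find a² by testing p − a² for a perfect square:
  41: 41 − 1² = 40, 41 − 2² = 37, 41 − 3² = 32, 41 − 4² = 25 = 5² ⇒ 41 = 4² + 5².
  Combine using the Brahmagupta–Fibonacci identity (a² + b²)(c² + d²) = (ac − bd)² + (ad + bc)² = (ac + bd)² + (ad − bc)²:
  41 · 41 = 1681: from (4² + 5²)(4² + 5²), take (4·4 − 5·5, 4·5 + 5·4) = (16 − 25, 20 + 20) = (-9, 40); dropping signs (only squares matter) gives (9, 40); check 9² + 40² = 81 + 1600 = 1681 ✓.
  Scale by k = 3: (3·9, 3·40) = (27, 120).
Step 4: Order so x ≤ y and verify: 27² + 120² = 729 + 14400 = 15129 = n. ✓

n = 15129 = 27² + 120² (one valid representation with x ≤ y).


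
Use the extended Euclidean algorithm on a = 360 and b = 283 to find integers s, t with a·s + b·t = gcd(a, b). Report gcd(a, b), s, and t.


Euclidean algorithm on (360, 283) — divide until remainder is 0:
  360 = 1 · 283 + 77
  283 = 3 · 77 + 52
  77 = 1 · 52 + 25
  52 = 2 · 25 + 2
  25 = 12 · 2 + 1
  2 = 2 · 1 + 0
gcd(360, 283) = 1.
Track Bezout coefficients alongside the remainders: start with r₀ = 360 = a·1 + b·0 (s = 1, t = 0) and r₁ = 283 = a·0 + b·1 (s = 0, t = 1); each new remainder r_{k+1} = r_{k-1} − q_k·r_k inherits s_{k+1} = s_{k-1} − q_k·s_k, t_{k+1} = t_{k-1} − q_k·t_k, so r_k = a·s_k + b·t_k at every step:
  q = 1: r = 77, s = 1 − 1·0 = 1, t = 0 − 1·1 = -1  (check: 360·1 + 283·(-1) = 77)
  q = 3: r = 52, s = 0 − 3·1 = -3, t = 1 − 3·(-1) = 4  (check: 360·(-3) + 283·4 = 52)
  q = 1: r = 25, s = 1 − 1·(-3) = 4, t = -1 − 1·4 = -5  (check: 360·4 + 283·(-5) = 25)
  q = 2: r = 2, s = -3 − 2·4 = -11, t = 4 − 2·(-5) = 14  (check: 360·(-11) + 283·14 = 2)
  q = 12: r = 1, s = 4 − 12·(-11) = 136, t = -5 − 12·14 = -173  (check: 360·136 + 283·(-173) = 1)
The row with r = 1 (the gcd) gives the Bezout coefficients s = 136, t = -173.
Result: 360 · (136) + 283 · (-173) = 1.

gcd(360, 283) = 1; s = 136, t = -173 (check: 360·136 + 283·(-173) = 1).


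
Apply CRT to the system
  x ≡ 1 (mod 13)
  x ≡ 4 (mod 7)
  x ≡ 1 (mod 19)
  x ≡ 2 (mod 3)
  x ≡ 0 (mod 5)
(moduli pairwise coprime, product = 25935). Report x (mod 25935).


Product of moduli M = 13 · 7 · 19 · 3 · 5 = 25935.
Merge one congruence at a time:
  Start: x ≡ 1 (mod 13).
  Combine with x ≡ 4 (mod 7); new modulus lcm = 91.
    Write x = 1 + 13·t and substitute into x ≡ 4 (mod 7): 13·t ≡ 4 − 1 = 3 (mod 7).
    Reduce coefficients mod 7: 6·t ≡ 3 (mod 7).
    The inverse of 6 mod 7 is 6 (since 6·6 = 36 = 5·7 + 1), so t ≡ 6·3 = 18 ≡ 4 (mod 7).
    Then x = 1 + 13·4 = 53, valid modulo lcm(13, 7) = 91: x ≡ 53 (mod 91).
  Combine with x ≡ 1 (mod 19); new modulus lcm = 1729.
    Write x = 53 + 91·t and substitute into x ≡ 1 (mod 19): 91·t ≡ 1 − 53 = -52 (mod 19).
    Reduce coefficients mod 19: 15·t ≡ 5 (mod 19).
    The inverse of 15 mod 19 is 14 (since 15·14 = 210 = 11·19 + 1), so t ≡ 14·5 = 70 ≡ 13 (mod 19).
    Then x = 53 + 91·13 = 1236, valid modulo lcm(91, 19) = 1729: x ≡ 1236 (mod 1729).
  Combine with x ≡ 2 (mod 3); new modulus lcm = 5187.
    Write x = 1236 + 1729·t and substitute into x ≡ 2 (mod 3): 1729·t ≡ 2 − 1236 = -1234 (mod 3).
    Reduce coefficients mod 3: 1·t ≡ 2 (mod 3).
    So t ≡ 2 (mod 3).
    Then x = 1236 + 1729·2 = 4694, valid modulo lcm(1729, 3) = 5187: x ≡ 4694 (mod 5187).
  Combine with x ≡ 0 (mod 5); new modulus lcm = 25935.
    Write x = 4694 + 5187·t and substitute into x ≡ 0 (mod 5): 5187·t ≡ 0 − 4694 = -4694 (mod 5).
    Reduce coefficients mod 5: 2·t ≡ 1 (mod 5).
    The inverse of 2 mod 5 is 3 (since 2·3 = 6 = 1·5 + 1), so t ≡ 3·1 = 3 ≡ 3 (mod 5).
    Then x = 4694 + 5187·3 = 20255, valid modulo lcm(5187, 5) = 25935: x ≡ 20255 (mod 25935).
Verify against each original: 20255 mod 13 = 1, 20255 mod 7 = 4, 20255 mod 19 = 1, 20255 mod 3 = 2, 20255 mod 5 = 0.

x ≡ 20255 (mod 25935).


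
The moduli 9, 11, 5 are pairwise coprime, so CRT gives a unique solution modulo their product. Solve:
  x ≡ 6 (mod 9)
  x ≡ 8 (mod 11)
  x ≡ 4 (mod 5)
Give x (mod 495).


Moduli 9, 11, 5 are pairwise coprime; by CRT there is a unique solution modulo M = 9 · 11 · 5 = 495.
Solve pairwise, accumulating the modulus:
  Start with x ≡ 6 (mod 9).
  Combine with x ≡ 8 (mod 11): since gcd(9, 11) = 1, we get a unique residue mod 99.
    Write x = 6 + 9·t and substitute into x ≡ 8 (mod 11): 9·t ≡ 8 − 6 = 2 (mod 11).
    The inverse of 9 mod 11 is 5 (since 9·5 = 45 = 4·11 + 1), so t ≡ 5·2 = 10 ≡ 10 (mod 11).
    Then x = 6 + 9·10 = 96, valid modulo lcm(9, 11) = 99: x ≡ 96 (mod 99).
  Combine with x ≡ 4 (mod 5): since gcd(99, 5) = 1, we get a unique residue mod 495.
    Write x = 96 + 99·t and substitute into x ≡ 4 (mod 5): 99·t ≡ 4 − 96 = -92 (mod 5).
    Reduce coefficients mod 5: 4·t ≡ 3 (mod 5).
    The inverse of 4 mod 5 is 4 (since 4·4 = 16 = 3·5 + 1), so t ≡ 4·3 = 12 ≡ 2 (mod 5).
    Then x = 96 + 99·2 = 294, valid modulo lcm(99, 5) = 495: x ≡ 294 (mod 495).
Verify: 294 mod 9 = 6 ✓, 294 mod 11 = 8 ✓, 294 mod 5 = 4 ✓.

x ≡ 294 (mod 495).


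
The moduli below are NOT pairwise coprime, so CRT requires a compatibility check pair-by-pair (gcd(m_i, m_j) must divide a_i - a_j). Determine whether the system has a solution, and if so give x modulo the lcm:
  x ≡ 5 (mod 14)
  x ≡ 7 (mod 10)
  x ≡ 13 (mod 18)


Moduli 14, 10, 18 are not pairwise coprime, so CRT works modulo lcm(m_i) when all pairwise compatibility conditions hold.
Pairwise compatibility: gcd(m_i, m_j) must divide a_i - a_j for every pair.
Merge one congruence at a time:
  Start: x ≡ 5 (mod 14).
  Combine with x ≡ 7 (mod 10): gcd(14, 10) = 2; 7 - 5 = 2, which IS divisible by 2, so compatible.
    Write x = 5 + 14·t and substitute into x ≡ 7 (mod 10): 14·t ≡ 7 − 5 = 2 (mod 10).
    Divide the congruence (and modulus) by g = 2: 7·t ≡ 1 (mod 5).
    Reduce coefficients mod 5: 2·t ≡ 1 (mod 5).
    The inverse of 2 mod 5 is 3 (since 2·3 = 6 = 1·5 + 1), so t ≡ 3·1 = 3 ≡ 3 (mod 5).
    Then x = 5 + 14·3 = 47, valid modulo lcm(14, 10) = 70: x ≡ 47 (mod 70).
  Combine with x ≡ 13 (mod 18): gcd(70, 18) = 2; 13 - 47 = -34, which IS divisible by 2, so compatible.
    Write x = 47 + 70·t and substitute into x ≡ 13 (mod 18): 70·t ≡ 13 − 47 = -34 (mod 18).
    Divide the congruence (and modulus) by g = 2: 35·t ≡ -17 (mod 9).
    Reduce coefficients mod 9: 8·t ≡ 1 (mod 9).
    The inverse of 8 mod 9 is 8 (since 8·8 = 64 = 7·9 + 1), so t ≡ 8·1 = 8 ≡ 8 (mod 9).
    Then x = 47 + 70·8 = 607, valid modulo lcm(70, 18) = 630: x ≡ 607 (mod 630).
Verify: 607 mod 14 = 5, 607 mod 10 = 7, 607 mod 18 = 13.

x ≡ 607 (mod 630).


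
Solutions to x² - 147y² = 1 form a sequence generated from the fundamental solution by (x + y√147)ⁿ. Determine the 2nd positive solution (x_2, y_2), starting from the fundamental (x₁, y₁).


Step 1: Find the fundamental solution (x₁, y₁) of x² - 147y² = 1.
  Expand √147 as a continued fraction. a₀ = ⌊√147⌋ = 12; iterate m_{k+1} = d_k·a_k − m_k, d_{k+1} = (147 − m_{k+1}²)/d_k, a_{k+1} = ⌊(a₀ + m_{k+1})/d_{k+1}⌋ (starting m₀ = 0, d₀ = 1), with convergents p_k = a_k·p_{k-1} + p_{k-2}, q_k = a_k·q_{k-1} + q_{k-2} (p₋₁ = 1, q₋₁ = 0):
  k = 0: a₀ = 12; p₀/q₀ = 12/1; p₀² − 147·q₀² = 144 − 147 = -3.
  k = 1: m = 12, d = 3, a = ⌊(12 + 12)/3⌋ = 8; p/q = (8·12 + 1)/(8·1 + 0) = 97/8; p² − 147·q² = 9409 − 9408 = 1.
  The first convergent with p² − 147·q² = 1 gives the fundamental solution (x₁, y₁) = (97, 8).
Step 2: Apply the recurrence (x_{n+1}, y_{n+1}) = (x₁x_n + 147y₁y_n, x₁y_n + y₁x_n) repeatedly.
  From (x_1, y_1) = (97, 8): x_2 = 97·97 + 147·8·8 = 18817; y_2 = 97·8 + 8·97 = 1552.
Step 3: Verify x_2² - 147·y_2² = 354079489 - 354079488 = 1 (should be 1). ✓

(x_1, y_1) = (97, 8); (x_2, y_2) = (18817, 1552).


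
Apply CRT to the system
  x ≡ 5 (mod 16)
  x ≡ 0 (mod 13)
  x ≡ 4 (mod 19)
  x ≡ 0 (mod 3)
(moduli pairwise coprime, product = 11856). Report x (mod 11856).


Product of moduli M = 16 · 13 · 19 · 3 = 11856.
Merge one congruence at a time:
  Start: x ≡ 5 (mod 16).
  Combine with x ≡ 0 (mod 13); new modulus lcm = 208.
    Write x = 5 + 16·t and substitute into x ≡ 0 (mod 13): 16·t ≡ 0 − 5 = -5 (mod 13).
    Reduce coefficients mod 13: 3·t ≡ 8 (mod 13).
    The inverse of 3 mod 13 is 9 (since 3·9 = 27 = 2·13 + 1), so t ≡ 9·8 = 72 ≡ 7 (mod 13).
    Then x = 5 + 16·7 = 117, valid modulo lcm(16, 13) = 208: x ≡ 117 (mod 208).
  Combine with x ≡ 4 (mod 19); new modulus lcm = 3952.
    Write x = 117 + 208·t and substitute into x ≡ 4 (mod 19): 208·t ≡ 4 − 117 = -113 (mod 19).
    Reduce coefficients mod 19: 18·t ≡ 1 (mod 19).
    The inverse of 18 mod 19 is 18 (since 18·18 = 324 = 17·19 + 1), so t ≡ 18·1 = 18 ≡ 18 (mod 19).
    Then x = 117 + 208·18 = 3861, valid modulo lcm(208, 19) = 3952: x ≡ 3861 (mod 3952).
  Combine with x ≡ 0 (mod 3); new modulus lcm = 11856.
    Write x = 3861 + 3952·t and substitute into x ≡ 0 (mod 3): 3952·t ≡ 0 − 3861 = -3861 (mod 3).
    Reduce coefficients mod 3: 1·t ≡ 0 (mod 3).
    So t ≡ 0 (mod 3).
    Then x = 3861 + 3952·0 = 3861, valid modulo lcm(3952, 3) = 11856: x ≡ 3861 (mod 11856).
Verify against each original: 3861 mod 16 = 5, 3861 mod 13 = 0, 3861 mod 19 = 4, 3861 mod 3 = 0.

x ≡ 3861 (mod 11856).


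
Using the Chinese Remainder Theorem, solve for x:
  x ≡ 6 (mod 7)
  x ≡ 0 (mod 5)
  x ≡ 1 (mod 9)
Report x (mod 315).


Moduli 7, 5, 9 are pairwise coprime; by CRT there is a unique solution modulo M = 7 · 5 · 9 = 315.
Solve pairwise, accumulating the modulus:
  Start with x ≡ 6 (mod 7).
  Combine with x ≡ 0 (mod 5): since gcd(7, 5) = 1, we get a unique residue mod 35.
    Write x = 6 + 7·t and substitute into x ≡ 0 (mod 5): 7·t ≡ 0 − 6 = -6 (mod 5).
    Reduce coefficients mod 5: 2·t ≡ 4 (mod 5).
    The inverse of 2 mod 5 is 3 (since 2·3 = 6 = 1·5 + 1), so t ≡ 3·4 = 12 ≡ 2 (mod 5).
    Then x = 6 + 7·2 = 20, valid modulo lcm(7, 5) = 35: x ≡ 20 (mod 35).
  Combine with x ≡ 1 (mod 9): since gcd(35, 9) = 1, we get a unique residue mod 315.
    Write x = 20 + 35·t and substitute into x ≡ 1 (mod 9): 35·t ≡ 1 − 20 = -19 (mod 9).
    Reduce coefficients mod 9: 8·t ≡ 8 (mod 9).
    The inverse of 8 mod 9 is 8 (since 8·8 = 64 = 7·9 + 1), so t ≡ 8·8 = 64 ≡ 1 (mod 9).
    Then x = 20 + 35·1 = 55, valid modulo lcm(35, 9) = 315: x ≡ 55 (mod 315).
Verify: 55 mod 7 = 6 ✓, 55 mod 5 = 0 ✓, 55 mod 9 = 1 ✓.

x ≡ 55 (mod 315).


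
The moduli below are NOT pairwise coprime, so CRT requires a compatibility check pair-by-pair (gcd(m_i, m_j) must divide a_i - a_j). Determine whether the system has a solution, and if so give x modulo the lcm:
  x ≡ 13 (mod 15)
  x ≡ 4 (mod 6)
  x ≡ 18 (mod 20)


Moduli 15, 6, 20 are not pairwise coprime, so CRT works modulo lcm(m_i) when all pairwise compatibility conditions hold.
Pairwise compatibility: gcd(m_i, m_j) must divide a_i - a_j for every pair.
Merge one congruence at a time:
  Start: x ≡ 13 (mod 15).
  Combine with x ≡ 4 (mod 6): gcd(15, 6) = 3; 4 - 13 = -9, which IS divisible by 3, so compatible.
    Write x = 13 + 15·t and substitute into x ≡ 4 (mod 6): 15·t ≡ 4 − 13 = -9 (mod 6).
    Divide the congruence (and modulus) by g = 3: 5·t ≡ -3 (mod 2).
    Reduce coefficients mod 2: 1·t ≡ 1 (mod 2).
    So t ≡ 1 (mod 2).
    Then x = 13 + 15·1 = 28, valid modulo lcm(15, 6) = 30: x ≡ 28 (mod 30).
  Combine with x ≡ 18 (mod 20): gcd(30, 20) = 10; 18 - 28 = -10, which IS divisible by 10, so compatible.
    Write x = 28 + 30·t and substitute into x ≡ 18 (mod 20): 30·t ≡ 18 − 28 = -10 (mod 20).
    Divide the congruence (and modulus) by g = 10: 3·t ≡ -1 (mod 2).
    Reduce coefficients mod 2: 1·t ≡ 1 (mod 2).
    So t ≡ 1 (mod 2).
    Then x = 28 + 30·1 = 58, valid modulo lcm(30, 20) = 60: x ≡ 58 (mod 60).
Verify: 58 mod 15 = 13, 58 mod 6 = 4, 58 mod 20 = 18.

x ≡ 58 (mod 60).


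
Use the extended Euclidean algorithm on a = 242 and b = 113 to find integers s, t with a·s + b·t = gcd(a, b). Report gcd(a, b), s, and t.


Euclidean algorithm on (242, 113) — divide until remainder is 0:
  242 = 2 · 113 + 16
  113 = 7 · 16 + 1
  16 = 16 · 1 + 0
gcd(242, 113) = 1.
Track Bezout coefficients alongside the remainders: start with r₀ = 242 = a·1 + b·0 (s = 1, t = 0) and r₁ = 113 = a·0 + b·1 (s = 0, t = 1); each new remainder r_{k+1} = r_{k-1} − q_k·r_k inherits s_{k+1} = s_{k-1} − q_k·s_k, t_{k+1} = t_{k-1} − q_k·t_k, so r_k = a·s_k + b·t_k at every step:
  q = 2: r = 16, s = 1 − 2·0 = 1, t = 0 − 2·1 = -2  (check: 242·1 + 113·(-2) = 16)
  q = 7: r = 1, s = 0 − 7·1 = -7, t = 1 − 7·(-2) = 15  (check: 242·(-7) + 113·15 = 1)
The row with r = 1 (the gcd) gives the Bezout coefficients s = -7, t = 15.
Result: 242 · (-7) + 113 · (15) = 1.

gcd(242, 113) = 1; s = -7, t = 15 (check: 242·(-7) + 113·15 = 1).


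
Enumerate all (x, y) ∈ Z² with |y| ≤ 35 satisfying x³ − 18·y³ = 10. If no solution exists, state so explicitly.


The equation is x³ - 18y³ = 10. For fixed y, x³ = 18·y³ + 10, so a solution requires the RHS to be a perfect cube.
Strategy: iterate y from -35 to 35, compute RHS = 18·y³ + 10, and check whether it is a (positive or negative) perfect cube.
Check small values of y:
  y = 0: RHS = 10 is not a perfect cube.
  y = 1: RHS = 28 is not a perfect cube.
  y = -1: RHS = -8 = (-2)³ ⇒ x = -2 works.
  y = 2: RHS = 154 is not a perfect cube.
  y = -2: RHS = -134 is not a perfect cube.
  y = 3: RHS = 496 is not a perfect cube.
  y = -3: RHS = -476 is not a perfect cube.
Continuing the search up to |y| = 35 finds no further solutions beyond those listed.
Collected solutions: (-2, -1).

Solutions (with |y| ≤ 35): (-2, -1).


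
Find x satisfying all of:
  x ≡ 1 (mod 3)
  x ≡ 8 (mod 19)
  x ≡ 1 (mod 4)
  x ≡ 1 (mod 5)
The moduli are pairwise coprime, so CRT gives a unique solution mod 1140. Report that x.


Product of moduli M = 3 · 19 · 4 · 5 = 1140.
Merge one congruence at a time:
  Start: x ≡ 1 (mod 3).
  Combine with x ≡ 8 (mod 19); new modulus lcm = 57.
    Write x = 1 + 3·t and substitute into x ≡ 8 (mod 19): 3·t ≡ 8 − 1 = 7 (mod 19).
    The inverse of 3 mod 19 is 13 (since 3·13 = 39 = 2·19 + 1), so t ≡ 13·7 = 91 ≡ 15 (mod 19).
    Then x = 1 + 3·15 = 46, valid modulo lcm(3, 19) = 57: x ≡ 46 (mod 57).
  Combine with x ≡ 1 (mod 4); new modulus lcm = 228.
    Write x = 46 + 57·t and substitute into x ≡ 1 (mod 4): 57·t ≡ 1 − 46 = -45 (mod 4).
    Reduce coefficients mod 4: 1·t ≡ 3 (mod 4).
    So t ≡ 3 (mod 4).
    Then x = 46 + 57·3 = 217, valid modulo lcm(57, 4) = 228: x ≡ 217 (mod 228).
  Combine with x ≡ 1 (mod 5); new modulus lcm = 1140.
    Write x = 217 + 228·t and substitute into x ≡ 1 (mod 5): 228·t ≡ 1 − 217 = -216 (mod 5).
    Reduce coefficients mod 5: 3·t ≡ 4 (mod 5).
    The inverse of 3 mod 5 is 2 (since 3·2 = 6 = 1·5 + 1), so t ≡ 2·4 = 8 ≡ 3 (mod 5).
    Then x = 217 + 228·3 = 901, valid modulo lcm(228, 5) = 1140: x ≡ 901 (mod 1140).
Verify against each original: 901 mod 3 = 1, 901 mod 19 = 8, 901 mod 4 = 1, 901 mod 5 = 1.

x ≡ 901 (mod 1140).


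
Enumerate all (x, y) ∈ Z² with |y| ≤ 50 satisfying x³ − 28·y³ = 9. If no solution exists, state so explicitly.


The equation is x³ - 28y³ = 9. For fixed y, x³ = 28·y³ + 9, so a solution requires the RHS to be a perfect cube.
Strategy: iterate y from -50 to 50, compute RHS = 28·y³ + 9, and check whether it is a (positive or negative) perfect cube.
Check small values of y:
  y = 0: RHS = 9 is not a perfect cube.
  y = 1: RHS = 37 is not a perfect cube.
  y = -1: RHS = -19 is not a perfect cube.
  y = 2: RHS = 233 is not a perfect cube.
  y = -2: RHS = -215 is not a perfect cube.
  y = 3: RHS = 765 is not a perfect cube.
  y = -3: RHS = -747 is not a perfect cube.
Continuing the search up to |y| = 50 finds no solutions either.
No (x, y) in the scanned range satisfies the equation.

No integer solutions with |y| ≤ 50.


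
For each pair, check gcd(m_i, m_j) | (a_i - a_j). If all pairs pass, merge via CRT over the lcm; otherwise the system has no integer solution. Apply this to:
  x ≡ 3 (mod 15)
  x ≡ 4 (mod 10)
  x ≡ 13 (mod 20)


Moduli 15, 10, 20 are not pairwise coprime, so CRT works modulo lcm(m_i) when all pairwise compatibility conditions hold.
Pairwise compatibility: gcd(m_i, m_j) must divide a_i - a_j for every pair.
Merge one congruence at a time:
  Start: x ≡ 3 (mod 15).
  Combine with x ≡ 4 (mod 10): gcd(15, 10) = 5, and 4 - 3 = 1 is NOT divisible by 5.
    ⇒ system is inconsistent (no integer solution).

No solution (the system is inconsistent).


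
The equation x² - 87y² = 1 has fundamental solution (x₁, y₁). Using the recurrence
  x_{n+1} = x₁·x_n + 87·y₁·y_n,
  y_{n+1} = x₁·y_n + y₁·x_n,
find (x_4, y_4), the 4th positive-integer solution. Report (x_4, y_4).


Step 1: Find the fundamental solution (x₁, y₁) of x² - 87y² = 1.
  Expand √87 as a continued fraction. a₀ = ⌊√87⌋ = 9; iterate m_{k+1} = d_k·a_k − m_k, d_{k+1} = (87 − m_{k+1}²)/d_k, a_{k+1} = ⌊(a₀ + m_{k+1})/d_{k+1}⌋ (starting m₀ = 0, d₀ = 1), with convergents p_k = a_k·p_{k-1} + p_{k-2}, q_k = a_k·q_{k-1} + q_{k-2} (p₋₁ = 1, q₋₁ = 0):
  k = 0: a₀ = 9; p₀/q₀ = 9/1; p₀² − 87·q₀² = 81 − 87 = -6.
  k = 1: m = 9, d = 6, a = ⌊(9 + 9)/6⌋ = 3; p/q = (3·9 + 1)/(3·1 + 0) = 28/3; p² − 87·q² = 784 − 783 = 1.
  The first convergent with p² − 87·q² = 1 gives the fundamental solution (x₁, y₁) = (28, 3).
Step 2: Apply the recurrence (x_{n+1}, y_{n+1}) = (x₁x_n + 87y₁y_n, x₁y_n + y₁x_n) repeatedly.
  From (x_1, y_1) = (28, 3): x_2 = 28·28 + 87·3·3 = 1567; y_2 = 28·3 + 3·28 = 168.
  From (x_2, y_2) = (1567, 168): x_3 = 28·1567 + 87·3·168 = 87724; y_3 = 28·168 + 3·1567 = 9405.
  From (x_3, y_3) = (87724, 9405): x_4 = 28·87724 + 87·3·9405 = 4910977; y_4 = 28·9405 + 3·87724 = 526512.
Step 3: Verify x_4² - 87·y_4² = 24117695094529 - 24117695094528 = 1 (should be 1). ✓

(x_1, y_1) = (28, 3); (x_4, y_4) = (4910977, 526512).


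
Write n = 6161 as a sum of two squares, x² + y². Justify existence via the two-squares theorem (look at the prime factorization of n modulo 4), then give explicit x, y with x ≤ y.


Step 1: Factor n = 6161 = 61 · 101.
Step 2: Check the mod-4 condition on each prime factor: 61 ≡ 1 (mod 4), exponent 1; 101 ≡ 1 (mod 4), exponent 1.
All primes ≡ 3 (mod 4) appear to even exponent (or don't appear), so by the two-squares theorem n IS expressible as a sum of two squares.
Step 3: Build a representation. Here n = 61 · 101 is a product of primes ≡ 1 (mod 4). Each prime p ≡ 1 (mod 4) is itself a sum of two squares; find a² by testing p − a² for a perfect square:
  61: 61 − 1² = 60, 61 − 2² = 57, 61 − 3² = 52, 61 − 4² = 45, 61 − 5² = 36 = 6² ⇒ 61 = 5² + 6².
  101: 101 − 1² = 100 = 10² ⇒ 101 = 1² + 10².
  Combine using the Brahmagupta–Fibonacci identity (a² + b²)(c² + d²) = (ac − bd)² + (ad + bc)² = (ac + bd)² + (ad − bc)²:
  61 · 101 = 6161: from (5² + 6²)(1² + 10²), take (5·1 − 6·10, 5·10 + 6·1) = (5 − 60, 50 + 6) = (-55, 56); dropping signs (only squares matter) gives (55, 56); check 55² + 56² = 3025 + 3136 = 6161 ✓.
Step 4: Order so x ≤ y and verify: 55² + 56² = 3025 + 3136 = 6161 = n. ✓

n = 6161 = 55² + 56² (one valid representation with x ≤ y).


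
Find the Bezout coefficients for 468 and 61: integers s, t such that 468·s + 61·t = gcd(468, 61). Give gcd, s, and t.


Euclidean algorithm on (468, 61) — divide until remainder is 0:
  468 = 7 · 61 + 41
  61 = 1 · 41 + 20
  41 = 2 · 20 + 1
  20 = 20 · 1 + 0
gcd(468, 61) = 1.
Track Bezout coefficients alongside the remainders: start with r₀ = 468 = a·1 + b·0 (s = 1, t = 0) and r₁ = 61 = a·0 + b·1 (s = 0, t = 1); each new remainder r_{k+1} = r_{k-1} − q_k·r_k inherits s_{k+1} = s_{k-1} − q_k·s_k, t_{k+1} = t_{k-1} − q_k·t_k, so r_k = a·s_k + b·t_k at every step:
  q = 7: r = 41, s = 1 − 7·0 = 1, t = 0 − 7·1 = -7  (check: 468·1 + 61·(-7) = 41)
  q = 1: r = 20, s = 0 − 1·1 = -1, t = 1 − 1·(-7) = 8  (check: 468·(-1) + 61·8 = 20)
  q = 2: r = 1, s = 1 − 2·(-1) = 3, t = -7 − 2·8 = -23  (check: 468·3 + 61·(-23) = 1)
The row with r = 1 (the gcd) gives the Bezout coefficients s = 3, t = -23.
Result: 468 · (3) + 61 · (-23) = 1.

gcd(468, 61) = 1; s = 3, t = -23 (check: 468·3 + 61·(-23) = 1).


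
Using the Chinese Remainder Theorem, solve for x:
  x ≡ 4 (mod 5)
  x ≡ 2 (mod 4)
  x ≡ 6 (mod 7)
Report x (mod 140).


Moduli 5, 4, 7 are pairwise coprime; by CRT there is a unique solution modulo M = 5 · 4 · 7 = 140.
Solve pairwise, accumulating the modulus:
  Start with x ≡ 4 (mod 5).
  Combine with x ≡ 2 (mod 4): since gcd(5, 4) = 1, we get a unique residue mod 20.
    Write x = 4 + 5·t and substitute into x ≡ 2 (mod 4): 5·t ≡ 2 − 4 = -2 (mod 4).
    Reduce coefficients mod 4: 1·t ≡ 2 (mod 4).
    So t ≡ 2 (mod 4).
    Then x = 4 + 5·2 = 14, valid modulo lcm(5, 4) = 20: x ≡ 14 (mod 20).
  Combine with x ≡ 6 (mod 7): since gcd(20, 7) = 1, we get a unique residue mod 140.
    Write x = 14 + 20·t and substitute into x ≡ 6 (mod 7): 20·t ≡ 6 − 14 = -8 (mod 7).
    Reduce coefficients mod 7: 6·t ≡ 6 (mod 7).
    The inverse of 6 mod 7 is 6 (since 6·6 = 36 = 5·7 + 1), so t ≡ 6·6 = 36 ≡ 1 (mod 7).
    Then x = 14 + 20·1 = 34, valid modulo lcm(20, 7) = 140: x ≡ 34 (mod 140).
Verify: 34 mod 5 = 4 ✓, 34 mod 4 = 2 ✓, 34 mod 7 = 6 ✓.

x ≡ 34 (mod 140).


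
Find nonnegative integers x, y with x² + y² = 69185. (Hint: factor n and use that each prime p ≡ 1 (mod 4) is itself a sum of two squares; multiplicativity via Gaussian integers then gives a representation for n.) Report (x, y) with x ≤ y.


Step 1: Factor n = 69185 = 5 · 101 · 137.
Step 2: Check the mod-4 condition on each prime factor: 5 ≡ 1 (mod 4), exponent 1; 101 ≡ 1 (mod 4), exponent 1; 137 ≡ 1 (mod 4), exponent 1.
All primes ≡ 3 (mod 4) appear to even exponent (or don't appear), so by the two-squares theorem n IS expressible as a sum of two squares.
Step 3: Build a representation. Here n = 5 · 101 · 137 is a product of primes ≡ 1 (mod 4). Each prime p ≡ 1 (mod 4) is itself a sum of two squares; find a² by testing p − a² for a perfect square:
  5: 5 − 1² = 4 = 2² ⇒ 5 = 1² + 2².
  101: 101 − 1² = 100 = 10² ⇒ 101 = 1² + 10².
  137: 137 − 1² = 136, 137 − 2² = 133, 137 − 3² = 128, 137 − 4² = 121 = 11² ⇒ 137 = 4² + 11².
  Combine using the Brahmagupta–Fibonacci identity (a² + b²)(c² + d²) = (ac − bd)² + (ad + bc)² = (ac + bd)² + (ad − bc)²:
  5 · 101 = 505: from (1² + 2²)(1² + 10²), take (1·1 − 2·10, 1·10 + 2·1) = (1 − 20, 10 + 2) = (-19, 12); dropping signs (only squares matter) gives (19, 12); check 19² + 12² = 361 + 144 = 505 ✓.
  505 · 137 = 69185: from (19² + 12²)(4² + 11²), take (19·4 − 12·11, 19·11 + 12·4) = (76 − 132, 209 + 48) = (-56, 257); dropping signs (only squares matter) gives (56, 257); check 56² + 257² = 3136 + 66049 = 69185 ✓.
Step 4: Order so x ≤ y and verify: 56² + 257² = 3136 + 66049 = 69185 = n. ✓

n = 69185 = 56² + 257² (one valid representation with x ≤ y).


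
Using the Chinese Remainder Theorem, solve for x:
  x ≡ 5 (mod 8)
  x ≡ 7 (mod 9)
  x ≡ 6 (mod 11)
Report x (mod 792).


Moduli 8, 9, 11 are pairwise coprime; by CRT there is a unique solution modulo M = 8 · 9 · 11 = 792.
Solve pairwise, accumulating the modulus:
  Start with x ≡ 5 (mod 8).
  Combine with x ≡ 7 (mod 9): since gcd(8, 9) = 1, we get a unique residue mod 72.
    Write x = 5 + 8·t and substitute into x ≡ 7 (mod 9): 8·t ≡ 7 − 5 = 2 (mod 9).
    The inverse of 8 mod 9 is 8 (since 8·8 = 64 = 7·9 + 1), so t ≡ 8·2 = 16 ≡ 7 (mod 9).
    Then x = 5 + 8·7 = 61, valid modulo lcm(8, 9) = 72: x ≡ 61 (mod 72).
  Combine with x ≡ 6 (mod 11): since gcd(72, 11) = 1, we get a unique residue mod 792.
    Write x = 61 + 72·t and substitute into x ≡ 6 (mod 11): 72·t ≡ 6 − 61 = -55 (mod 11).
    Reduce coefficients mod 11: 6·t ≡ 0 (mod 11).
    The inverse of 6 mod 11 is 2 (since 6·2 = 12 = 1·11 + 1), so t ≡ 2·0 = 0 ≡ 0 (mod 11).
    Then x = 61 + 72·0 = 61, valid modulo lcm(72, 11) = 792: x ≡ 61 (mod 792).
Verify: 61 mod 8 = 5 ✓, 61 mod 9 = 7 ✓, 61 mod 11 = 6 ✓.

x ≡ 61 (mod 792).


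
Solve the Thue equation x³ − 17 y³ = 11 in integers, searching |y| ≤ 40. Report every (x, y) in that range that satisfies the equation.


The equation is x³ - 17y³ = 11. For fixed y, x³ = 17·y³ + 11, so a solution requires the RHS to be a perfect cube.
Strategy: iterate y from -40 to 40, compute RHS = 17·y³ + 11, and check whether it is a (positive or negative) perfect cube.
Check small values of y:
  y = 0: RHS = 11 is not a perfect cube.
  y = 1: RHS = 28 is not a perfect cube.
  y = -1: RHS = -6 is not a perfect cube.
  y = 2: RHS = 147 is not a perfect cube.
  y = -2: RHS = -125 = (-5)³ ⇒ x = -5 works.
  y = 3: RHS = 470 is not a perfect cube.
  y = -3: RHS = -448 is not a perfect cube.
Continuing the search up to |y| = 40 finds no further solutions beyond those listed.
Collected solutions: (-5, -2).

Solutions (with |y| ≤ 40): (-5, -2).


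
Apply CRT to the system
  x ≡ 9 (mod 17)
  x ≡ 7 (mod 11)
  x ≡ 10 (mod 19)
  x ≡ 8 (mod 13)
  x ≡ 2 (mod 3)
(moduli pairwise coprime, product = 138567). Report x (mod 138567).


Product of moduli M = 17 · 11 · 19 · 13 · 3 = 138567.
Merge one congruence at a time:
  Start: x ≡ 9 (mod 17).
  Combine with x ≡ 7 (mod 11); new modulus lcm = 187.
    Write x = 9 + 17·t and substitute into x ≡ 7 (mod 11): 17·t ≡ 7 − 9 = -2 (mod 11).
    Reduce coefficients mod 11: 6·t ≡ 9 (mod 11).
    The inverse of 6 mod 11 is 2 (since 6·2 = 12 = 1·11 + 1), so t ≡ 2·9 = 18 ≡ 7 (mod 11).
    Then x = 9 + 17·7 = 128, valid modulo lcm(17, 11) = 187: x ≡ 128 (mod 187).
  Combine with x ≡ 10 (mod 19); new modulus lcm = 3553.
    Write x = 128 + 187·t and substitute into x ≡ 10 (mod 19): 187·t ≡ 10 − 128 = -118 (mod 19).
    Reduce coefficients mod 19: 16·t ≡ 15 (mod 19).
    The inverse of 16 mod 19 is 6 (since 16·6 = 96 = 5·19 + 1), so t ≡ 6·15 = 90 ≡ 14 (mod 19).
    Then x = 128 + 187·14 = 2746, valid modulo lcm(187, 19) = 3553: x ≡ 2746 (mod 3553).
  Combine with x ≡ 8 (mod 13); new modulus lcm = 46189.
    Write x = 2746 + 3553·t and substitute into x ≡ 8 (mod 13): 3553·t ≡ 8 − 2746 = -2738 (mod 13).
    Reduce coefficients mod 13: 4·t ≡ 5 (mod 13).
    The inverse of 4 mod 13 is 10 (since 4·10 = 40 = 3·13 + 1), so t ≡ 10·5 = 50 ≡ 11 (mod 13).
    Then x = 2746 + 3553·11 = 41829, valid modulo lcm(3553, 13) = 46189: x ≡ 41829 (mod 46189).
  Combine with x ≡ 2 (mod 3); new modulus lcm = 138567.
    Write x = 41829 + 46189·t and substitute into x ≡ 2 (mod 3): 46189·t ≡ 2 − 41829 = -41827 (mod 3).
    Reduce coefficients mod 3: 1·t ≡ 2 (mod 3).
    So t ≡ 2 (mod 3).
    Then x = 41829 + 46189·2 = 134207, valid modulo lcm(46189, 3) = 138567: x ≡ 134207 (mod 138567).
Verify against each original: 134207 mod 17 = 9, 134207 mod 11 = 7, 134207 mod 19 = 10, 134207 mod 13 = 8, 134207 mod 3 = 2.

x ≡ 134207 (mod 138567).


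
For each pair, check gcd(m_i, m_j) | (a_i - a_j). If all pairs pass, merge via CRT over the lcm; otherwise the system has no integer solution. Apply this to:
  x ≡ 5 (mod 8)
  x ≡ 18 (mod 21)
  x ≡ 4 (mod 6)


Moduli 8, 21, 6 are not pairwise coprime, so CRT works modulo lcm(m_i) when all pairwise compatibility conditions hold.
Pairwise compatibility: gcd(m_i, m_j) must divide a_i - a_j for every pair.
Merge one congruence at a time:
  Start: x ≡ 5 (mod 8).
  Combine with x ≡ 18 (mod 21): gcd(8, 21) = 1; 18 - 5 = 13, which IS divisible by 1, so compatible.
    Write x = 5 + 8·t and substitute into x ≡ 18 (mod 21): 8·t ≡ 18 − 5 = 13 (mod 21).
    The inverse of 8 mod 21 is 8 (since 8·8 = 64 = 3·21 + 1), so t ≡ 8·13 = 104 ≡ 20 (mod 21).
    Then x = 5 + 8·20 = 165, valid modulo lcm(8, 21) = 168: x ≡ 165 (mod 168).
  Combine with x ≡ 4 (mod 6): gcd(168, 6) = 6, and 4 - 165 = -161 is NOT divisible by 6.
    ⇒ system is inconsistent (no integer solution).

No solution (the system is inconsistent).


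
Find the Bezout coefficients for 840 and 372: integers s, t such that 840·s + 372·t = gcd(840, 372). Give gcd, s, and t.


Euclidean algorithm on (840, 372) — divide until remainder is 0:
  840 = 2 · 372 + 96
  372 = 3 · 96 + 84
  96 = 1 · 84 + 12
  84 = 7 · 12 + 0
gcd(840, 372) = 12.
Track Bezout coefficients alongside the remainders: start with r₀ = 840 = a·1 + b·0 (s = 1, t = 0) and r₁ = 372 = a·0 + b·1 (s = 0, t = 1); each new remainder r_{k+1} = r_{k-1} − q_k·r_k inherits s_{k+1} = s_{k-1} − q_k·s_k, t_{k+1} = t_{k-1} − q_k·t_k, so r_k = a·s_k + b·t_k at every step:
  q = 2: r = 96, s = 1 − 2·0 = 1, t = 0 − 2·1 = -2  (check: 840·1 + 372·(-2) = 96)
  q = 3: r = 84, s = 0 − 3·1 = -3, t = 1 − 3·(-2) = 7  (check: 840·(-3) + 372·7 = 84)
  q = 1: r = 12, s = 1 − 1·(-3) = 4, t = -2 − 1·7 = -9  (check: 840·4 + 372·(-9) = 12)
The row with r = 12 (the gcd) gives the Bezout coefficients s = 4, t = -9.
Result: 840 · (4) + 372 · (-9) = 12.

gcd(840, 372) = 12; s = 4, t = -9 (check: 840·4 + 372·(-9) = 12).


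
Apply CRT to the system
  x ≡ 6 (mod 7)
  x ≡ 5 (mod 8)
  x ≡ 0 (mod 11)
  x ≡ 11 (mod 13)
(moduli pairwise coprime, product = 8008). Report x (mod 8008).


Product of moduli M = 7 · 8 · 11 · 13 = 8008.
Merge one congruence at a time:
  Start: x ≡ 6 (mod 7).
  Combine with x ≡ 5 (mod 8); new modulus lcm = 56.
    Write x = 6 + 7·t and substitute into x ≡ 5 (mod 8): 7·t ≡ 5 − 6 = -1 (mod 8).
    Reduce coefficients mod 8: 7·t ≡ 7 (mod 8).
    The inverse of 7 mod 8 is 7 (since 7·7 = 49 = 6·8 + 1), so t ≡ 7·7 = 49 ≡ 1 (mod 8).
    Then x = 6 + 7·1 = 13, valid modulo lcm(7, 8) = 56: x ≡ 13 (mod 56).
  Combine with x ≡ 0 (mod 11); new modulus lcm = 616.
    Write x = 13 + 56·t and substitute into x ≡ 0 (mod 11): 56·t ≡ 0 − 13 = -13 (mod 11).
    Reduce coefficients mod 11: 1·t ≡ 9 (mod 11).
    So t ≡ 9 (mod 11).
    Then x = 13 + 56·9 = 517, valid modulo lcm(56, 11) = 616: x ≡ 517 (mod 616).
  Combine with x ≡ 11 (mod 13); new modulus lcm = 8008.
    Write x = 517 + 616·t and substitute into x ≡ 11 (mod 13): 616·t ≡ 11 − 517 = -506 (mod 13).
    Reduce coefficients mod 13: 5·t ≡ 1 (mod 13).
    The inverse of 5 mod 13 is 8 (since 5·8 = 40 = 3·13 + 1), so t ≡ 8·1 = 8 ≡ 8 (mod 13).
    Then x = 517 + 616·8 = 5445, valid modulo lcm(616, 13) = 8008: x ≡ 5445 (mod 8008).
Verify against each original: 5445 mod 7 = 6, 5445 mod 8 = 5, 5445 mod 11 = 0, 5445 mod 13 = 11.

x ≡ 5445 (mod 8008).
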